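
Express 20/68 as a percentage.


Percentage = (part / whole) × 100
= (20 / 68) × 100
≈ 29.41%

29.41%


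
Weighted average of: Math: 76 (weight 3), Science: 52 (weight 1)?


Numerator = 76×3 + 52×1
= 228 + 52
= 280
Total weight = 4
Weighted avg = 280/4
= 70.00

70.00


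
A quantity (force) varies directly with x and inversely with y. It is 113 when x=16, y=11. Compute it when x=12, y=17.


z = k·x/y
Solve for k using the known point: k = z·y/x = 113×11/16 = 1243/16 = 77.6875
Now evaluate at x=12, y=17:
z = k × 12 / 17 = (1243 × 12) / (16 × 17) = 14916/272
≈ 54.8382

54.8382


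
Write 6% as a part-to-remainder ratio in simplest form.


6% means 6 parts out of 100; remainder = 94
Part : remainder = 6:94
GCD = 2
= 3:47

3:47


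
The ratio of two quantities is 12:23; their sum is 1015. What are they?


Let A = 12k, B = 23k.
12k + 23k = 1015
35k = 1015 → k = 1015/35 = 29
A = 12×29 = 348, B = 23×29 = 667
= A = 348, B = 667

A = 348, B = 667


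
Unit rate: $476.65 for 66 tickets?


Unit rate = total / quantity
= 476.65 / 66
= $7.22 per unit

$7.22 per unit


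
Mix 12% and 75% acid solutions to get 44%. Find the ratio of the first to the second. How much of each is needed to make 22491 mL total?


Let x parts of 12% mix with y parts of 75%.
12x + 75y = 44(x + y)
12x + 75y = 44x + 44y
x(12 - 44) = y(44 - 75)
x/y = (75 - 44)/(44 - 12) = 31/32
Simplify: 31:32
Total parts = 63; one part = 22491/63 = 357.00 mL
12% solution: 31×357.00 = 11067.00 mL
75% solution: 32×357.00 = 11424.00 mL
= ratio 31:32; 11067.00 mL and 11424.00 mL

ratio 31:32; 11067.00 mL and 11424.00 mL


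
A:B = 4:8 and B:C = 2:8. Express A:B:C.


Match B: multiply A:B by 2 → 8:16
Multiply B:C by 8 → 16:64
Combined: 8:16:64
GCD = 8
= 1:2:8

1:2:8


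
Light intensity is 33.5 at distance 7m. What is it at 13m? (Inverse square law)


I₁d₁² = I₂d₂²
I₂ = I₁ × (d₁/d₂)²
= 33.5 × (7/13)²
= 33.5 × 49/169
= 1641.5/169
≈ 9.7130

9.7130


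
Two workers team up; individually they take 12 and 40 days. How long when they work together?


Rate of A = 1/12 per day
Rate of B = 1/40 per day
Combined rate = 1/12 + 1/40 = 52/480 ≈ 0.1083 per day
Days = 1 / combined rate = 480/52
≈ 9.23 days

9.23 days


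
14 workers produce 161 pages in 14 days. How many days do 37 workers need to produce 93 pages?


Days ∝ work / workers, so d₂ = d₁ × (m₁/m₂) × (w₂/w₁)
Workers factor (inverse): 14/37 ≈ 0.3784
Work factor (direct): 93/161 ≈ 0.5776
d₂ = 14 × 14/37 × 93/161 = (14 × 14 × 93) / (37 × 161) = 18228/5957
≈ 3.06 days

3.06 days


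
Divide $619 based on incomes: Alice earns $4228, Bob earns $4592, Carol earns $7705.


Total income = 4228 + 4592 + 7705 = $16525
Alice: $619 × 4228/16525 = $158.37
Bob: $619 × 4592/16525 = $172.01
Carol: $619 × 7705/16525 = $288.62
= Alice: $158.37, Bob: $172.01, Carol: $288.62

Alice: $158.37, Bob: $172.01, Carol: $288.62


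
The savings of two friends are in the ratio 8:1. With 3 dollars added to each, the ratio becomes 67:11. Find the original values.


Let A = 8k, B = 1k.
(8k + 3) / (1k + 3) = 67/11
Cross-multiply: 11(8k + 3) = 67(1k + 3)
88k + 33 = 67k + 201
88k - 67k = 201 - 33
21k = 168
k = 168/21 = 8
A = 8×8 = 64, B = 1×8 = 8
= A = 64, B = 8

A = 64, B = 8


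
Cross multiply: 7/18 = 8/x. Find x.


Cross multiply: 7 × x = 18 × 8
7x = 144
x = 144 / 7
= 20.57

20.57


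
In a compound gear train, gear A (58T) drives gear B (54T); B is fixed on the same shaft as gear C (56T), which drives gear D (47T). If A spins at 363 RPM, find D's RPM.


Stage 1: RPM_B = RPM_A × t_A/t_B = 363 × 58/54 = 21054/54 ≈ 389.89
B and C share a shaft → RPM_C = RPM_B
Stage 2: RPM_D = RPM_C × t_C/t_D = RPM_A × (t_A×t_C)/(t_B×t_D)
Overall ratio = (58×56)/(54×47) = 3248/2538
RPM_D = 363 × 3248/2538 = 1179024/2538
≈ 464.55 RPM

464.55 RPM


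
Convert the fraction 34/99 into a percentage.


Percentage = (part / whole) × 100
= (34 / 99) × 100
≈ 34.34%

34.34%


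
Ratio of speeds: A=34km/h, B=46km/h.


Ratio = 34:46
GCD = 2
Simplified = 17:23
Time ratio (same distance) = 23:17
Speed ratio = 17:23

17:23


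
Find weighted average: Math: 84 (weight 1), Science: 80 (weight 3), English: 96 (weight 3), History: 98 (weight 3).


Numerator = 84×1 + 80×3 + 96×3 + 98×3
= 84 + 240 + 288 + 294
= 906
Total weight = 10
Weighted avg = 906/10
= 90.60

90.60


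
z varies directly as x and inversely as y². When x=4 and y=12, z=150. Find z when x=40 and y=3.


z = k·x/y²
Solve for k using the known point: k = z·y²/x = 150×144/4 = 21600/4 = 5400.0000
Now evaluate at x=40, y=3:
z = k × 40 / 9 = (21600 × 40) / (4 × 9) = 864000/36
= 24000.0000

24000.0000


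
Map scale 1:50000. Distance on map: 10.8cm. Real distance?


Real distance = map distance × scale
= 10.8cm × 50000
= 540000 cm = 5400.0 m
= 5.400 km

5.400 km


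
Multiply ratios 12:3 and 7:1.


Compound ratio = (12×7) : (3×1)
= 84:3
GCD = 3
= 28:1

28:1


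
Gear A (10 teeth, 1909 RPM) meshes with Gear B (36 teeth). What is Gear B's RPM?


Gear ratio = 10:36 = 5:18
RPM_B = RPM_A × (teeth_A / teeth_B)
= 1909 × (10/36)
= 530.3 RPM

530.3 RPM


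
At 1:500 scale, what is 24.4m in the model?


Model size = real / scale
= 24.4 / 500
= 0.0488 m

0.0488 m


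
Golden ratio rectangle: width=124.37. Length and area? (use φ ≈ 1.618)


φ = (1 + √5) / 2 ≈ 1.618
Length = width × φ = 124.37 × 1.618 = 201.23066
≈ 201.23
Area = width × length = 124.37 × 201.23066 = 25027.0571842 ≈ 25027.06
= Length: 201.23, Area: 25027.06

Length: 201.23, Area: 25027.06


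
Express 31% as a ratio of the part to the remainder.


31% means 31 parts out of 100; remainder = 69
Part : remainder = 31:69
GCD = 1
= 31:69

31:69


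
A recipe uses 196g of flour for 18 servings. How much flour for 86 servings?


Direct proportion: y/x = constant
k = 196/18 ≈ 10.8889
y₂ = k × 86 = 196 × 86 / 18 = 16856/18
≈ 936.44

936.44


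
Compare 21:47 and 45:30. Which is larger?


21/47 = 0.4468
45/30 = 1.5000
0.4468 < 1.5000, so 21:47 is less
= 45:30

45:30


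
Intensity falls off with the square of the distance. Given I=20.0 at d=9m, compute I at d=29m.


I₁d₁² = I₂d₂²
I₂ = I₁ × (d₁/d₂)²
= 20.0 × (9/29)²
= 20.0 × 81/841
= 1620/841
≈ 1.9263

1.9263


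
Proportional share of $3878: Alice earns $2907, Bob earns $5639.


Total income = 2907 + 5639 = $8546
Alice: $3878 × 2907/8546 = $1319.14
Bob: $3878 × 5639/8546 = $2558.86
= Alice: $1319.14, Bob: $2558.86

Alice: $1319.14, Bob: $2558.86


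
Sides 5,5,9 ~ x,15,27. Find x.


Scale factor = 15/5 = 3
Missing side = 5 × 3
= 15.0

15.0


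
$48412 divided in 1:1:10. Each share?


Total parts = 1 + 1 + 10 = 12
Part 1: 48412 × 1/12 = 4034.33
Part 2: 48412 × 1/12 = 4034.33
Part 3: 48412 × 10/12 = 40343.33
= Part 1: $4034.33, Part 2: $4034.33, Part 3: $40343.33

Part 1: $4034.33, Part 2: $4034.33, Part 3: $40343.33


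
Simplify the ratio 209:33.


GCD(209, 33) = 11
209/11 : 33/11
= 19:3

19:3


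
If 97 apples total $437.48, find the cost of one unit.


Unit rate = total / quantity
= 437.48 / 97
= $4.51 per unit

$4.51 per unit


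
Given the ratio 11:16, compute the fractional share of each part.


Total parts = 11 + 16 = 27
First part: 11/27 = 11/27
Second part: 16/27 = 16/27
= 11/27 and 16/27

11/27 and 16/27


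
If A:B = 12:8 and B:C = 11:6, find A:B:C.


Match B: multiply A:B by 11 → 132:88
Multiply B:C by 8 → 88:48
Combined: 132:88:48
GCD = 4
= 33:22:12

33:22:12


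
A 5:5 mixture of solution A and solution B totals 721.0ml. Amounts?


Total parts = 5 + 5 = 10
solution A: 721.0 × 5/10 = 360.5ml
solution B: 721.0 × 5/10 = 360.5ml
= 360.5ml and 360.5ml

360.5ml and 360.5ml


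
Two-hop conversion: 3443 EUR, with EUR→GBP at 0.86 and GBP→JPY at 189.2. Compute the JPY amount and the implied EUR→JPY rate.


Step 1: 3443 EUR × 0.86 = 2960.98 GBP
Step 2: 2960.98 GBP × 189.2 = 560217.42 JPY
Implied rate EUR→JPY = 0.86 × 189.2 = 162.7120
= 560217.42 JPY; implied rate 162.7120 JPY/EUR

560217.42 JPY; implied rate 162.7120 JPY/EUR


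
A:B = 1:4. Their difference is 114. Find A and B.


Let A = 1k, B = 4k.
4k - 1k = 114
3k = 114 → k = 114/3 = 38
A = 1×38 = 38, B = 4×38 = 152
= A = 38, B = 152

A = 38, B = 152


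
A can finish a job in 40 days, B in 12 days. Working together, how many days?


Rate of A = 1/40 per day
Rate of B = 1/12 per day
Combined rate = 1/40 + 1/12 = 52/480 ≈ 0.1083 per day
Days = 1 / combined rate = 480/52
≈ 9.23 days

9.23 days


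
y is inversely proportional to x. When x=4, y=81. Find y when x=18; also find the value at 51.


Inverse proportion: x × y = constant
k = 4 × 81 = 324
At x=18: k/18 = 18.00
At x=51: k/51 = 6.35
= 18.00 and 6.35

18.00 and 6.35


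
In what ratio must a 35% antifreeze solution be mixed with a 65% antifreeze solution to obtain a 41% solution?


Let x parts of 35% mix with y parts of 65%.
35x + 65y = 41(x + y)
35x + 65y = 41x + 41y
x(35 - 41) = y(41 - 65)
x/y = (65 - 41)/(41 - 35) = 24/6
Simplify: 4:1
= 4:1

4:1


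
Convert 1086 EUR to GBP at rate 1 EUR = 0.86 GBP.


Amount × rate = 1086 × 0.86
= 933.96 GBP

933.96 GBP


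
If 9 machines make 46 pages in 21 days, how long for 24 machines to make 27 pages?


Days ∝ work / workers, so d₂ = d₁ × (m₁/m₂) × (w₂/w₁)
Workers factor (inverse): 9/24 = 0.3750
Work factor (direct): 27/46 ≈ 0.5870
d₂ = 21 × 9/24 × 27/46 = (21 × 9 × 27) / (24 × 46) = 5103/1104
≈ 4.62 days

4.62 days


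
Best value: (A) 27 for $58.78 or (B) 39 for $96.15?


Deal A: $58.78/27 = $2.1770/unit
Deal B: $96.15/39 = $2.4654/unit
A is cheaper per unit
= Deal A

Deal A


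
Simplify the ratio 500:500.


GCD(500, 500) = 500
500/500 : 500/500
= 1:1

1:1


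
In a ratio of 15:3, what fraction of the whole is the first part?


Total parts = 15 + 3 = 18
First part: 15/18 = 5/6
= 5/6

5/6


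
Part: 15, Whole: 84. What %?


Percentage = (part / whole) × 100
= (15 / 84) × 100
≈ 17.86%

17.86%


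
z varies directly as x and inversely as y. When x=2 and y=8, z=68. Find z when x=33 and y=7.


z = k·x/y
Solve for k using the known point: k = z·y/x = 68×8/2 = 544/2 = 272.0000
Now evaluate at x=33, y=7:
z = k × 33 / 7 = (544 × 33) / (2 × 7) = 17952/14
≈ 1282.2857

1282.2857


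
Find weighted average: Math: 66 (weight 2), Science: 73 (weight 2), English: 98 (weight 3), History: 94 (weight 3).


Numerator = 66×2 + 73×2 + 98×3 + 94×3
= 132 + 146 + 294 + 282
= 854
Total weight = 10
Weighted avg = 854/10
= 85.40

85.40


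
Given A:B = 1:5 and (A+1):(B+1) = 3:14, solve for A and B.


Let A = 1k, B = 5k.
(1k + 1) / (5k + 1) = 3/14
Cross-multiply: 14(1k + 1) = 3(5k + 1)
14k + 14 = 15k + 3
14k - 15k = 3 - 14
-1k = -11
k = -11/-1 = 11
A = 1×11 = 11, B = 5×11 = 55
= A = 11, B = 55

A = 11, B = 55


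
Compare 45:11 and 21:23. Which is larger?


45/11 = 4.0909
21/23 = 0.9130
4.0909 > 0.9130, so 45:11 is greater
= 45:11

45:11


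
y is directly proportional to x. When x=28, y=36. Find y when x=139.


Direct proportion: y/x = constant
k = 36/28 ≈ 1.2857
y₂ = k × 139 = 36 × 139 / 28 = 5004/28
≈ 178.71

178.71


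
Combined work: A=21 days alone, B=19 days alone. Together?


Rate of A = 1/21 per day
Rate of B = 1/19 per day
Combined rate = 1/21 + 1/19 = 40/399 ≈ 0.1003 per day
Days = 1 / combined rate = 399/40
≈ 9.98 days

9.98 days


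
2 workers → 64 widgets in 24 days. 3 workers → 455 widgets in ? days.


Days ∝ work / workers, so d₂ = d₁ × (m₁/m₂) × (w₂/w₁)
Workers factor (inverse): 2/3 ≈ 0.6667
Work factor (direct): 455/64 ≈ 7.1094
d₂ = 24 × 2/3 × 455/64 = (24 × 2 × 455) / (3 × 64) = 21840/192
= 113.75 days

113.75 days


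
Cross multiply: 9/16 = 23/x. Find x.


Cross multiply: 9 × x = 16 × 23
9x = 368
x = 368 / 9
= 40.89

40.89


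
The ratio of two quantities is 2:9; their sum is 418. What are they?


Let A = 2k, B = 9k.
2k + 9k = 418
11k = 418 → k = 418/11 = 38
A = 2×38 = 76, B = 9×38 = 342
= A = 76, B = 342

A = 76, B = 342


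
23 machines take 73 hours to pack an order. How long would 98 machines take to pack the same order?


Inverse proportion: x × y = constant
k = 23 × 73 = 1679
y₂ = k / 98 = 1679 / 98
= 17.13

17.13


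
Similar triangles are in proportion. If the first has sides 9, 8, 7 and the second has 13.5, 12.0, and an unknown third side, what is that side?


Scale factor = 13.5/9 = 1.5
Missing side = 7 × 1.5
= 10.5

10.5


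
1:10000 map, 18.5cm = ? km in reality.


Real distance = map distance × scale
= 18.5cm × 10000
= 185000 cm = 1850.0 m
= 1.850 km

1.850 km


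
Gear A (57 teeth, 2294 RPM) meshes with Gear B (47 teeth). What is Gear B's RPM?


Gear ratio = 57:47 = 57:47
RPM_B = RPM_A × (teeth_A / teeth_B)
= 2294 × (57/47)
= 2782.1 RPM

2782.1 RPM


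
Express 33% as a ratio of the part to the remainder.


33% means 33 parts out of 100; remainder = 67
Part : remainder = 33:67
GCD = 1
= 33:67

33:67


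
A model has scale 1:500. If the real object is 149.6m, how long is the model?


Model size = real / scale
= 149.6 / 500
= 0.2992 m

0.2992 m


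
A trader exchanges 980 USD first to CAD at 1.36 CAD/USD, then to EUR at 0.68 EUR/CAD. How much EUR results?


Step 1: 980 USD × 1.36 = 1332.80 CAD
Step 2: 1332.80 CAD × 0.68 = 906.30 EUR
Implied rate USD→EUR = 1.36 × 0.68 = 0.9248
= 906.30 EUR

906.30 EUR


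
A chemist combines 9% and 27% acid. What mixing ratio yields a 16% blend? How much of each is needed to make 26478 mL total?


Let x parts of 9% mix with y parts of 27%.
9x + 27y = 16(x + y)
9x + 27y = 16x + 16y
x(9 - 16) = y(16 - 27)
x/y = (27 - 16)/(16 - 9) = 11/7
Simplify: 11:7
Total parts = 18; one part = 26478/18 = 1471.00 mL
9% solution: 11×1471.00 = 16181.00 mL
27% solution: 7×1471.00 = 10297.00 mL
= ratio 11:7; 16181.00 mL and 10297.00 mL

ratio 11:7; 16181.00 mL and 10297.00 mL


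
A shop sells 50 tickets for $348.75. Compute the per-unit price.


Unit rate = total / quantity
= 348.75 / 50
= $6.98 per unit

$6.98 per unit


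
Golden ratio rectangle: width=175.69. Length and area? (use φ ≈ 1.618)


φ = (1 + √5) / 2 ≈ 1.618
Length = width × φ = 175.69 × 1.618 = 284.26642
≈ 284.27
Area = width × length = 175.69 × 284.26642 = 49942.7673298 ≈ 49942.77
= Length: 284.27, Area: 49942.77

Length: 284.27, Area: 49942.77


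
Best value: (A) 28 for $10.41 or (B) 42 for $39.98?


Deal A: $10.41/28 = $0.3718/unit
Deal B: $39.98/42 = $0.9519/unit
A is cheaper per unit
= Deal A

Deal A


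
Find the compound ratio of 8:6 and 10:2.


Compound ratio = (8×10) : (6×2)
= 80:12
GCD = 4
= 20:3

20:3


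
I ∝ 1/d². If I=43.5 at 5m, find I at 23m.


I₁d₁² = I₂d₂²
I₂ = I₁ × (d₁/d₂)²
= 43.5 × (5/23)²
= 43.5 × 25/529
= 1087.5/529
≈ 2.0558

2.0558


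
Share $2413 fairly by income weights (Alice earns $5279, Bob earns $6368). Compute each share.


Total income = 5279 + 6368 = $11647
Alice: $2413 × 5279/11647 = $1093.69
Bob: $2413 × 6368/11647 = $1319.31
= Alice: $1093.69, Bob: $1319.31

Alice: $1093.69, Bob: $1319.31


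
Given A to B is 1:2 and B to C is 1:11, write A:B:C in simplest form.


Match B: multiply A:B by 1 → 1:2
Multiply B:C by 2 → 2:22
Combined: 1:2:22
GCD = 1
= 1:2:22

1:2:22


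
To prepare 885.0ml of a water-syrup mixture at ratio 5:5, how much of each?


Total parts = 5 + 5 = 10
water: 885.0 × 5/10 = 442.5ml
syrup: 885.0 × 5/10 = 442.5ml
= 442.5ml and 442.5ml

442.5ml and 442.5ml


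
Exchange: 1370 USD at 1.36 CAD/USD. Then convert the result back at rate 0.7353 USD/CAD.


Amount × rate = 1370 × 1.36 = 1863.20 CAD
Round-trip: 1863.20 × 0.7353 = 1370.01 USD
= 1863.20 CAD, then 1370.01 USD

1863.20 CAD, then 1370.01 USD


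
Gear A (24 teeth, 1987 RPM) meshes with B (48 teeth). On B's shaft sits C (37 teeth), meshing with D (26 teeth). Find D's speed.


Stage 1: RPM_B = RPM_A × t_A/t_B = 1987 × 24/48 = 47688/48 = 993.50
B and C share a shaft → RPM_C = RPM_B
Stage 2: RPM_D = RPM_C × t_C/t_D = RPM_A × (t_A×t_C)/(t_B×t_D)
Overall ratio = (24×37)/(48×26) = 888/1248
RPM_D = 1987 × 888/1248 = 1764456/1248
≈ 1413.83 RPM

1413.83 RPM


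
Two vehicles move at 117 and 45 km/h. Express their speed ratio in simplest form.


Ratio = 117:45
GCD = 9
Simplified = 13:5
Time ratio (same distance) = 5:13
Speed ratio = 13:5

13:5


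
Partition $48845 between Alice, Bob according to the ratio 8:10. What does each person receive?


Total parts = 8 + 10 = 18
Alice: 48845 × 8/18 = 21708.89
Bob: 48845 × 10/18 = 27136.11
= Alice: $21708.89, Bob: $27136.11

Alice: $21708.89, Bob: $27136.11


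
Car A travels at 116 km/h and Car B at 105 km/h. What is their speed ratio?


Ratio = 116:105
GCD = 1
Simplified = 116:105
Time ratio (same distance) = 105:116
Speed ratio = 116:105

116:105


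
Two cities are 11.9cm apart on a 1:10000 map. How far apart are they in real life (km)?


Real distance = map distance × scale
= 11.9cm × 10000
= 119000 cm = 1190.0 m
= 1.190 km

1.190 km


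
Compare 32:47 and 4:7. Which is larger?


32/47 = 0.6809
4/7 = 0.5714
0.6809 > 0.5714, so 32:47 is greater
= 32:47

32:47


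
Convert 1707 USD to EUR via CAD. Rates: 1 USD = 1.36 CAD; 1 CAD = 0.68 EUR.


Step 1: 1707 USD × 1.36 = 2321.52 CAD
Step 2: 2321.52 CAD × 0.68 = 1578.63 EUR
Implied rate USD→EUR = 1.36 × 0.68 = 0.9248
= 1578.63 EUR

1578.63 EUR


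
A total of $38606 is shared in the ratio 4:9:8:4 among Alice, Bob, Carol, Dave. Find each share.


Total parts = 4 + 9 + 8 + 4 = 25
Alice: 38606 × 4/25 = 6176.96
Bob: 38606 × 9/25 = 13898.16
Carol: 38606 × 8/25 = 12353.92
Dave: 38606 × 4/25 = 6176.96
= Alice: $6176.96, Bob: $13898.16, Carol: $12353.92, Dave: $6176.96

Alice: $6176.96, Bob: $13898.16, Carol: $12353.92, Dave: $6176.96


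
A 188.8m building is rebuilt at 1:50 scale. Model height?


Model size = real / scale
= 188.8 / 50
= 3.7760 m

3.7760 m


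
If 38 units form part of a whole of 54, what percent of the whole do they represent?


Percentage = (part / whole) × 100
= (38 / 54) × 100
≈ 70.37%

70.37%


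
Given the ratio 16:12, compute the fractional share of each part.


Total parts = 16 + 12 = 28
First part: 16/28 = 4/7
Second part: 12/28 = 3/7
= 4/7 and 3/7

4/7 and 3/7


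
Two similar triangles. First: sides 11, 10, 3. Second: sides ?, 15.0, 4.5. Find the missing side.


Scale factor = 15.0/10 = 1.5
Missing side = 11 × 1.5
= 16.5

16.5


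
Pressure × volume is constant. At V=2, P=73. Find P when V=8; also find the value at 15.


Inverse proportion: x × y = constant
k = 2 × 73 = 146
At x=8: k/8 = 18.25
At x=15: k/15 = 9.73
= 18.25 and 9.73

18.25 and 9.73


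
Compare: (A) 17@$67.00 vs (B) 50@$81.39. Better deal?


Deal A: $67.00/17 = $3.9412/unit
Deal B: $81.39/50 = $1.6278/unit
B is cheaper per unit
= Deal B

Deal B


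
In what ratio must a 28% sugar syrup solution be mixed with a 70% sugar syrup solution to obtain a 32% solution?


Let x parts of 28% mix with y parts of 70%.
28x + 70y = 32(x + y)
28x + 70y = 32x + 32y
x(28 - 32) = y(32 - 70)
x/y = (70 - 32)/(32 - 28) = 38/4
Simplify: 19:2
= 19:2

19:2


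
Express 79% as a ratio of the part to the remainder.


79% means 79 parts out of 100; remainder = 21
Part : remainder = 79:21
GCD = 1
= 79:21

79:21


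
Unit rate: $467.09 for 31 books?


Unit rate = total / quantity
= 467.09 / 31
= $15.07 per unit

$15.07 per unit


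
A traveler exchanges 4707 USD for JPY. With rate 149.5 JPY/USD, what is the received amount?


Amount × rate = 4707 × 149.5
= 703696.50 JPY

703696.50 JPY


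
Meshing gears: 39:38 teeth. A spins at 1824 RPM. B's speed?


Gear ratio = 39:38 = 39:38
RPM_B = RPM_A × (teeth_A / teeth_B)
= 1824 × (39/38)
= 1872.0 RPM

1872.0 RPM


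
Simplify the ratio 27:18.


GCD(27, 18) = 9
27/9 : 18/9
= 3:2

3:2


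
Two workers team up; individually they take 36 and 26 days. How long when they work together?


Rate of A = 1/36 per day
Rate of B = 1/26 per day
Combined rate = 1/36 + 1/26 = 62/936 ≈ 0.0662 per day
Days = 1 / combined rate = 936/62
≈ 15.10 days

15.10 days


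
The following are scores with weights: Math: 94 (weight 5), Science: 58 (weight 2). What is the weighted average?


Numerator = 94×5 + 58×2
= 470 + 116
= 586
Total weight = 7
Weighted avg = 586/7
= 83.71

83.71


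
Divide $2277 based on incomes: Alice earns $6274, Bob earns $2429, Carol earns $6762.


Total income = 6274 + 2429 + 6762 = $15465
Alice: $2277 × 6274/15465 = $923.76
Bob: $2277 × 2429/15465 = $357.64
Carol: $2277 × 6762/15465 = $995.61
= Alice: $923.76, Bob: $357.64, Carol: $995.61

Alice: $923.76, Bob: $357.64, Carol: $995.61


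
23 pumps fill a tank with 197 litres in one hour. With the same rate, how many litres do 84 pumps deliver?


Direct proportion: y/x = constant
k = 197/23 ≈ 8.5652
y₂ = k × 84 = 197 × 84 / 23 = 16548/23
≈ 719.48

719.48


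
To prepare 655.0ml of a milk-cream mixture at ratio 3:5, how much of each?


Total parts = 3 + 5 = 8
milk: 655.0 × 3/8 = 245.6ml
cream: 655.0 × 5/8 = 409.4ml
= 245.6ml and 409.4ml

245.6ml and 409.4ml


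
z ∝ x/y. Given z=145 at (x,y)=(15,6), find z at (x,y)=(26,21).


z = k·x/y
Solve for k using the known point: k = z·y/x = 145×6/15 = 870/15 = 58.0000
Now evaluate at x=26, y=21:
z = k × 26 / 21 = (870 × 26) / (15 × 21) = 22620/315
≈ 71.8095

71.8095


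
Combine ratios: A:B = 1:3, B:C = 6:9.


Match B: multiply A:B by 6 → 6:18
Multiply B:C by 3 → 18:27
Combined: 6:18:27
GCD = 3
= 2:6:9

2:6:9


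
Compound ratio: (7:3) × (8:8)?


Compound ratio = (7×8) : (3×8)
= 56:24
GCD = 8
= 7:3

7:3


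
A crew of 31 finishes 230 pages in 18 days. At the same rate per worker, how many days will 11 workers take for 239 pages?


Days ∝ work / workers, so d₂ = d₁ × (m₁/m₂) × (w₂/w₁)
Workers factor (inverse): 31/11 ≈ 2.8182
Work factor (direct): 239/230 ≈ 1.0391
d₂ = 18 × 31/11 × 239/230 = (18 × 31 × 239) / (11 × 230) = 133362/2530
≈ 52.71 days

52.71 days


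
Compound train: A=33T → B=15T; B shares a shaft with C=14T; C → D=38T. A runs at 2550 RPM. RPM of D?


Stage 1: RPM_B = RPM_A × t_A/t_B = 2550 × 33/15 = 84150/15 = 5610.00
B and C share a shaft → RPM_C = RPM_B
Stage 2: RPM_D = RPM_C × t_C/t_D = RPM_A × (t_A×t_C)/(t_B×t_D)
Overall ratio = (33×14)/(15×38) = 462/570
RPM_D = 2550 × 462/570 = 1178100/570
≈ 2066.84 RPM

2066.84 RPM


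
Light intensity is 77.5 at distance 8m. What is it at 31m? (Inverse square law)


I₁d₁² = I₂d₂²
I₂ = I₁ × (d₁/d₂)²
= 77.5 × (8/31)²
= 77.5 × 64/961
= 4960/961
≈ 5.1613

5.1613


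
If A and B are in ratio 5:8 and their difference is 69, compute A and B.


Let A = 5k, B = 8k.
8k - 5k = 69
3k = 69 → k = 69/3 = 23
A = 5×23 = 115, B = 8×23 = 184
= A = 115, B = 184

A = 115, B = 184


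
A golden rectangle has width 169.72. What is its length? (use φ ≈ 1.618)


φ = (1 + √5) / 2 ≈ 1.618
Length = width × φ = 169.72 × 1.618 = 274.60696
≈ 274.61

274.61


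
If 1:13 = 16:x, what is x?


Cross multiply: 1 × x = 13 × 16
1x = 208
x = 208 / 1
= 208.00

208.00


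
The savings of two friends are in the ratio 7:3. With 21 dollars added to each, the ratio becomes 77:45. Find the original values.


Let A = 7k, B = 3k.
(7k + 21) / (3k + 21) = 77/45
Cross-multiply: 45(7k + 21) = 77(3k + 21)
315k + 945 = 231k + 1617
315k - 231k = 1617 - 945
84k = 672
k = 672/84 = 8
A = 7×8 = 56, B = 3×8 = 24
= A = 56, B = 24

A = 56, B = 24


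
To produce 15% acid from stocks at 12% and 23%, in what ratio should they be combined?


Let x parts of 12% mix with y parts of 23%.
12x + 23y = 15(x + y)
12x + 23y = 15x + 15y
x(12 - 15) = y(15 - 23)
x/y = (23 - 15)/(15 - 12) = 8/3
Simplify: 8:3
= 8:3

8:3


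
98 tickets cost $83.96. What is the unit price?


Unit rate = total / quantity
= 83.96 / 98
= $0.86 per unit

$0.86 per unit


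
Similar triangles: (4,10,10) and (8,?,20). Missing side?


Scale factor = 8/4 = 2
Missing side = 10 × 2
= 20.0

20.0


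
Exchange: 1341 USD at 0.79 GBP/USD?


Amount × rate = 1341 × 0.79
= 1059.39 GBP

1059.39 GBP


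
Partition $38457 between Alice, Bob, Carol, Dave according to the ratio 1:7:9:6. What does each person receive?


Total parts = 1 + 7 + 9 + 6 = 23
Alice: 38457 × 1/23 = 1672.04
Bob: 38457 × 7/23 = 11704.30
Carol: 38457 × 9/23 = 15048.39
Dave: 38457 × 6/23 = 10032.26
= Alice: $1672.04, Bob: $11704.30, Carol: $15048.39, Dave: $10032.26

Alice: $1672.04, Bob: $11704.30, Carol: $15048.39, Dave: $10032.26


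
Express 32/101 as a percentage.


Percentage = (part / whole) × 100
= (32 / 101) × 100
≈ 31.68%

31.68%


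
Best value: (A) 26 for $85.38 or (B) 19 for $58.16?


Deal A: $85.38/26 = $3.2838/unit
Deal B: $58.16/19 = $3.0611/unit
B is cheaper per unit
= Deal B

Deal B


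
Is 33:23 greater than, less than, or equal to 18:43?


33/23 = 1.4348
18/43 = 0.4186
1.4348 > 0.4186, so 33:23 is greater
= greater than

greater than


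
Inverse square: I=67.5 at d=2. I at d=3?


I₁d₁² = I₂d₂²
I₂ = I₁ × (d₁/d₂)²
= 67.5 × (2/3)²
= 67.5 × 4/9
= 270/9
= 30.0000

30.0000


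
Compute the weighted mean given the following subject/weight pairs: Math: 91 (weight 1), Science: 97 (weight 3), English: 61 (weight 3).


Numerator = 91×1 + 97×3 + 61×3
= 91 + 291 + 183
= 565
Total weight = 7
Weighted avg = 565/7
= 80.71

80.71


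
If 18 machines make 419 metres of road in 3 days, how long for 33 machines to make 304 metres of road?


Days ∝ work / workers, so d₂ = d₁ × (m₁/m₂) × (w₂/w₁)
Workers factor (inverse): 18/33 ≈ 0.5455
Work factor (direct): 304/419 ≈ 0.7255
d₂ = 3 × 18/33 × 304/419 = (3 × 18 × 304) / (33 × 419) = 16416/13827
≈ 1.19 days

1.19 days


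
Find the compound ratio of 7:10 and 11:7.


Compound ratio = (7×11) : (10×7)
= 77:70
GCD = 7
= 11:10

11:10


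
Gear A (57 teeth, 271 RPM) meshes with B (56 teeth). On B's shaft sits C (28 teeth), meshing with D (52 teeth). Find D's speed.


Stage 1: RPM_B = RPM_A × t_A/t_B = 271 × 57/56 = 15447/56 ≈ 275.84
B and C share a shaft → RPM_C = RPM_B
Stage 2: RPM_D = RPM_C × t_C/t_D = RPM_A × (t_A×t_C)/(t_B×t_D)
Overall ratio = (57×28)/(56×52) = 1596/2912
RPM_D = 271 × 1596/2912 = 432516/2912
≈ 148.53 RPM

148.53 RPM


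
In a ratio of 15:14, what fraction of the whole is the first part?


Total parts = 15 + 14 = 29
First part: 15/29 = 15/29
= 15/29

15/29


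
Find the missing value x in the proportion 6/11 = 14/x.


Cross multiply: 6 × x = 11 × 14
6x = 154
x = 154 / 6
= 25.67

25.67


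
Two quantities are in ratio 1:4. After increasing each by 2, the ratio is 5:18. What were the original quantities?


Let A = 1k, B = 4k.
(1k + 2) / (4k + 2) = 5/18
Cross-multiply: 18(1k + 2) = 5(4k + 2)
18k + 36 = 20k + 10
18k - 20k = 10 - 36
-2k = -26
k = -26/-2 = 13
A = 1×13 = 13, B = 4×13 = 52
= A = 13, B = 52

A = 13, B = 52


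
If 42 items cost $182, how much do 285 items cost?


Direct proportion: y/x = constant
k = 182/42 ≈ 4.3333
y₂ = k × 285 = 182 × 285 / 42 = 51870/42
= 1235.00

1235.00


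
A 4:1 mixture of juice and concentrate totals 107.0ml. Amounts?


Total parts = 4 + 1 = 5
juice: 107.0 × 4/5 = 85.6ml
concentrate: 107.0 × 1/5 = 21.4ml
= 85.6ml and 21.4ml

85.6ml and 21.4ml


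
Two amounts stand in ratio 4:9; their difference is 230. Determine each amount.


Let A = 4k, B = 9k.
9k - 4k = 230
5k = 230 → k = 230/5 = 46
A = 4×46 = 184, B = 9×46 = 414
= A = 184, B = 414

A = 184, B = 414


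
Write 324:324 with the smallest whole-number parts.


GCD(324, 324) = 324
324/324 : 324/324
= 1:1

1:1


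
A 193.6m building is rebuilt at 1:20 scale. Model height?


Model size = real / scale
= 193.6 / 20
= 9.6800 m

9.6800 m


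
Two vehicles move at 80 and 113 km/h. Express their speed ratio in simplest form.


Ratio = 80:113
GCD = 1
Simplified = 80:113
Time ratio (same distance) = 113:80
Speed ratio = 80:113

80:113


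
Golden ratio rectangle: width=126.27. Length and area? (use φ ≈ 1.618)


φ = (1 + √5) / 2 ≈ 1.618
Length = width × φ = 126.27 × 1.618 = 204.30486
≈ 204.30
Area = width × length = 126.27 × 204.30486 = 25797.5746722 ≈ 25797.57
= Length: 204.30, Area: 25797.57

Length: 204.30, Area: 25797.57


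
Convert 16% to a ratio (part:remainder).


16% means 16 parts out of 100; remainder = 84
Part : remainder = 16:84
GCD = 4
= 4:21

4:21


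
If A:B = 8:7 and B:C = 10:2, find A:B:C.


Match B: multiply A:B by 10 → 80:70
Multiply B:C by 7 → 70:14
Combined: 80:70:14
GCD = 2
= 40:35:7

40:35:7


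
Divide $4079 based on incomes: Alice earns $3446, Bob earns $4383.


Total income = 3446 + 4383 = $7829
Alice: $4079 × 3446/7829 = $1795.41
Bob: $4079 × 4383/7829 = $2283.59
= Alice: $1795.41, Bob: $2283.59

Alice: $1795.41, Bob: $2283.59


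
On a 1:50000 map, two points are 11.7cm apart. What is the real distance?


Real distance = map distance × scale
= 11.7cm × 50000
= 585000 cm = 5850.0 m
= 5.850 km

5.850 km


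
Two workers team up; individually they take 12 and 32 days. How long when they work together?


Rate of A = 1/12 per day
Rate of B = 1/32 per day
Combined rate = 1/12 + 1/32 = 44/384 ≈ 0.1146 per day
Days = 1 / combined rate = 384/44
≈ 8.73 days

8.73 days


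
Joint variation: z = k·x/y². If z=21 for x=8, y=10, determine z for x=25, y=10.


z = k·x/y²
Solve for k using the known point: k = z·y²/x = 21×100/8 = 2100/8 = 262.5000
Now evaluate at x=25, y=10:
z = k × 25 / 100 = (2100 × 25) / (8 × 100) = 52500/800
= 65.6250

65.6250


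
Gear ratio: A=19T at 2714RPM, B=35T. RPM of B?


Gear ratio = 19:35 = 19:35
RPM_B = RPM_A × (teeth_A / teeth_B)
= 2714 × (19/35)
= 1473.3 RPM

1473.3 RPM


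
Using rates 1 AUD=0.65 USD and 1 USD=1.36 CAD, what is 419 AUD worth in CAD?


Step 1: 419 AUD × 0.65 = 272.35 USD
Step 2: 272.35 USD × 1.36 = 370.40 CAD
Implied rate AUD→CAD = 0.65 × 1.36 = 0.8840
= 370.40 CAD

370.40 CAD


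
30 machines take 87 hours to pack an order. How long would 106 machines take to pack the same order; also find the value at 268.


Inverse proportion: x × y = constant
k = 30 × 87 = 2610
At x=106: k/106 = 24.62
At x=268: k/268 = 9.74
= 24.62 and 9.74

24.62 and 9.74


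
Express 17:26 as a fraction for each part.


Total parts = 17 + 26 = 43
First part: 17/43 = 17/43
Second part: 26/43 = 26/43
= 17/43 and 26/43

17/43 and 26/43


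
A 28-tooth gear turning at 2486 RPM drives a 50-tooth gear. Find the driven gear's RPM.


Gear ratio = 28:50 = 14:25
RPM_B = RPM_A × (teeth_A / teeth_B)
= 2486 × (28/50)
= 1392.2 RPM

1392.2 RPM


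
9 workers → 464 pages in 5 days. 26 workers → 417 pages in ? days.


Days ∝ work / workers, so d₂ = d₁ × (m₁/m₂) × (w₂/w₁)
Workers factor (inverse): 9/26 ≈ 0.3462
Work factor (direct): 417/464 ≈ 0.8987
d₂ = 5 × 9/26 × 417/464 = (5 × 9 × 417) / (26 × 464) = 18765/12064
≈ 1.56 days

1.56 days


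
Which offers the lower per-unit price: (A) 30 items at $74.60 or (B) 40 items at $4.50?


Deal A: $74.60/30 = $2.4867/unit
Deal B: $4.50/40 = $0.1125/unit
B is cheaper per unit
= Deal B

Deal B


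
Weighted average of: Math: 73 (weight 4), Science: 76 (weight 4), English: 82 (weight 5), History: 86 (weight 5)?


Numerator = 73×4 + 76×4 + 82×5 + 86×5
= 292 + 304 + 410 + 430
= 1436
Total weight = 18
Weighted avg = 1436/18
= 79.78

79.78


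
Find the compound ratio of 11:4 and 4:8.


Compound ratio = (11×4) : (4×8)
= 44:32
GCD = 4
= 11:8

11:8


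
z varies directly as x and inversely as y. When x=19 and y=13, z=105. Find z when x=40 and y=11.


z = k·x/y
Solve for k using the known point: k = z·y/x = 105×13/19 = 1365/19 ≈ 71.8421
Now evaluate at x=40, y=11:
z = k × 40 / 11 = (1365 × 40) / (19 × 11) = 54600/209
≈ 261.2440

261.2440


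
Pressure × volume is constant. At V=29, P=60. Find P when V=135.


Inverse proportion: x × y = constant
k = 29 × 60 = 1740
y₂ = k / 135 = 1740 / 135
= 12.89

12.89


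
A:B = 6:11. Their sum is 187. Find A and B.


Let A = 6k, B = 11k.
6k + 11k = 187
17k = 187 → k = 187/17 = 11
A = 6×11 = 66, B = 11×11 = 121
= A = 66, B = 121

A = 66, B = 121


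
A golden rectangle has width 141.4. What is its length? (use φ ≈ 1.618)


φ = (1 + √5) / 2 ≈ 1.618
Length = width × φ = 141.4 × 1.618 = 228.7852
≈ 228.79

228.79


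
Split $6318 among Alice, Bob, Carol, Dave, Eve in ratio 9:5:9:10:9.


Total parts = 9 + 5 + 9 + 10 + 9 = 42
Alice: 6318 × 9/42 = 1353.86
Bob: 6318 × 5/42 = 752.14
Carol: 6318 × 9/42 = 1353.86
Dave: 6318 × 10/42 = 1504.29
Eve: 6318 × 9/42 = 1353.86
= Alice: $1353.86, Bob: $752.14, Carol: $1353.86, Dave: $1504.29, Eve: $1353.86

Alice: $1353.86, Bob: $752.14, Carol: $1353.86, Dave: $1504.29, Eve: $1353.86


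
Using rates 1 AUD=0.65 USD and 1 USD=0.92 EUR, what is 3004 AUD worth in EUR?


Step 1: 3004 AUD × 0.65 = 1952.60 USD
Step 2: 1952.60 USD × 0.92 = 1796.39 EUR
Implied rate AUD→EUR = 0.65 × 0.92 = 0.5980
= 1796.39 EUR

1796.39 EUR


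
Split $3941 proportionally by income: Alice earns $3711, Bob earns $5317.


Total income = 3711 + 5317 = $9028
Alice: $3941 × 3711/9028 = $1619.97
Bob: $3941 × 5317/9028 = $2321.03
= Alice: $1619.97, Bob: $2321.03

Alice: $1619.97, Bob: $2321.03


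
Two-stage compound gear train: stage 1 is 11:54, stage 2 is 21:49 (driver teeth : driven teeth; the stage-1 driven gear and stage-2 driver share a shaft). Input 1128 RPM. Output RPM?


Stage 1: RPM_B = RPM_A × t_A/t_B = 1128 × 11/54 = 12408/54 ≈ 229.78
B and C share a shaft → RPM_C = RPM_B
Stage 2: RPM_D = RPM_C × t_C/t_D = RPM_A × (t_A×t_C)/(t_B×t_D)
Overall ratio = (11×21)/(54×49) = 231/2646
RPM_D = 1128 × 231/2646 = 260568/2646
≈ 98.48 RPM

98.48 RPM


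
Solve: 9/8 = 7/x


Cross multiply: 9 × x = 8 × 7
9x = 56
x = 56 / 9
= 6.22

6.22


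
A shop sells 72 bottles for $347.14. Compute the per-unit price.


Unit rate = total / quantity
= 347.14 / 72
= $4.82 per unit

$4.82 per unit


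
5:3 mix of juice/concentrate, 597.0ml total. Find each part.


Total parts = 5 + 3 = 8
juice: 597.0 × 5/8 = 373.1ml
concentrate: 597.0 × 3/8 = 223.9ml
= 373.1ml and 223.9ml

373.1ml and 223.9ml


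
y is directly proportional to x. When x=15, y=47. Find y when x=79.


Direct proportion: y/x = constant
k = 47/15 ≈ 3.1333
y₂ = k × 79 = 47 × 79 / 15 = 3713/15
≈ 247.53

247.53


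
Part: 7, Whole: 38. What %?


Percentage = (part / whole) × 100
= (7 / 38) × 100
≈ 18.42%

18.42%


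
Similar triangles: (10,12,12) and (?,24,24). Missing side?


Scale factor = 24/12 = 2
Missing side = 10 × 2
= 20.0

20.0


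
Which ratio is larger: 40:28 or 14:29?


40/28 = 1.4286
14/29 = 0.4828
1.4286 > 0.4828, so 40:28 is greater
= 40:28

40:28


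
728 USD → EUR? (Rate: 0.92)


Amount × rate = 728 × 0.92
= 669.76 EUR

669.76 EUR


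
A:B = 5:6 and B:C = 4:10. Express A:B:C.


Match B: multiply A:B by 4 → 20:24
Multiply B:C by 6 → 24:60
Combined: 20:24:60
GCD = 4
= 5:6:15

5:6:15


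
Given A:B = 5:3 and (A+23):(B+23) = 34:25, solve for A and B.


Let A = 5k, B = 3k.
(5k + 23) / (3k + 23) = 34/25
Cross-multiply: 25(5k + 23) = 34(3k + 23)
125k + 575 = 102k + 782
125k - 102k = 782 - 575
23k = 207
k = 207/23 = 9
A = 5×9 = 45, B = 3×9 = 27
= A = 45, B = 27

A = 45, B = 27


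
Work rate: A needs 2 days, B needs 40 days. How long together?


Rate of A = 1/2 per day
Rate of B = 1/40 per day
Combined rate = 1/2 + 1/40 = 42/80 = 0.5250 per day
Days = 1 / combined rate = 80/42
≈ 1.90 days

1.90 days


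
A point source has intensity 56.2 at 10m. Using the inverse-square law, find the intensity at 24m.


I₁d₁² = I₂d₂²
I₂ = I₁ × (d₁/d₂)²
= 56.2 × (10/24)²
= 56.2 × 100/576
= 5620/576
≈ 9.7569

9.7569


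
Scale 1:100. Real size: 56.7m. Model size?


Model size = real / scale
= 56.7 / 100
= 0.5670 m

0.5670 m


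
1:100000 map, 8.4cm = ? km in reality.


Real distance = map distance × scale
= 8.4cm × 100000
= 840000 cm = 8400.0 m
= 8.400 km

8.400 km


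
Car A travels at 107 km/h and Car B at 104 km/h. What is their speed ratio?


Ratio = 107:104
GCD = 1
Simplified = 107:104
Time ratio (same distance) = 104:107
Speed ratio = 107:104

107:104


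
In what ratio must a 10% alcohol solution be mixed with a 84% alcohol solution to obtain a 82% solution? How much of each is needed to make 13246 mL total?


Let x parts of 10% mix with y parts of 84%.
10x + 84y = 82(x + y)
10x + 84y = 82x + 82y
x(10 - 82) = y(82 - 84)
x/y = (84 - 82)/(82 - 10) = 2/72
Simplify: 1:36
Total parts = 37; one part = 13246/37 = 358.00 mL
10% solution: 1×358.00 = 358.00 mL
84% solution: 36×358.00 = 12888.00 mL
= ratio 1:36; 358.00 mL and 12888.00 mL

ratio 1:36; 358.00 mL and 12888.00 mL


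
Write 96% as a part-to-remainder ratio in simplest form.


96% means 96 parts out of 100; remainder = 4
Part : remainder = 96:4
GCD = 4
= 24:1

24:1


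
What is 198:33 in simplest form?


GCD(198, 33) = 33
198/33 : 33/33
= 6:1

6:1


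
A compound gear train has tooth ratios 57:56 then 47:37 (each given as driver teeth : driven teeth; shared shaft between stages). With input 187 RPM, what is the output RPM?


Stage 1: RPM_B = RPM_A × t_A/t_B = 187 × 57/56 = 10659/56 ≈ 190.34
B and C share a shaft → RPM_C = RPM_B
Stage 2: RPM_D = RPM_C × t_C/t_D = RPM_A × (t_A×t_C)/(t_B×t_D)
Overall ratio = (57×47)/(56×37) = 2679/2072
RPM_D = 187 × 2679/2072 = 500973/2072
≈ 241.78 RPM

241.78 RPM


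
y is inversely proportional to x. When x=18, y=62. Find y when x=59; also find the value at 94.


Inverse proportion: x × y = constant
k = 18 × 62 = 1116
At x=59: k/59 = 18.92
At x=94: k/94 = 11.87
= 18.92 and 11.87

18.92 and 11.87


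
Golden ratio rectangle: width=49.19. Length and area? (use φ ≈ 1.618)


φ = (1 + √5) / 2 ≈ 1.618
Length = width × φ = 49.19 × 1.618 = 79.58942
≈ 79.59
Area = width × length = 49.19 × 79.58942 = 3915.0035698 ≈ 3915.00
= Length: 79.59, Area: 3915.00

Length: 79.59, Area: 3915.00


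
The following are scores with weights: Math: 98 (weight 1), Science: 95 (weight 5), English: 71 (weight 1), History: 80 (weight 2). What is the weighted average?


Numerator = 98×1 + 95×5 + 71×1 + 80×2
= 98 + 475 + 71 + 160
= 804
Total weight = 9
Weighted avg = 804/9
= 89.33

89.33


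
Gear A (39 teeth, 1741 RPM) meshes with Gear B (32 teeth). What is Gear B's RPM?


Gear ratio = 39:32 = 39:32
RPM_B = RPM_A × (teeth_A / teeth_B)
= 1741 × (39/32)
= 2121.8 RPM

2121.8 RPM


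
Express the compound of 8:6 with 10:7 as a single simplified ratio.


Compound ratio = (8×10) : (6×7)
= 80:42
GCD = 2
= 40:21

40:21


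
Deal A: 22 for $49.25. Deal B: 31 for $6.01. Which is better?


Deal A: $49.25/22 = $2.2386/unit
Deal B: $6.01/31 = $0.1939/unit
B is cheaper per unit
= Deal B

Deal B


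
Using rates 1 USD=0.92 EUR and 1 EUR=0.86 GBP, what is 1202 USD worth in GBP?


Step 1: 1202 USD × 0.92 = 1105.84 EUR
Step 2: 1105.84 EUR × 0.86 = 951.02 GBP
Implied rate USD→GBP = 0.92 × 0.86 = 0.7912
= 951.02 GBP

951.02 GBP
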